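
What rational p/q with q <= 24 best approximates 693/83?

Expand x = 693/83 as a continued fraction with the Euclidean algorithm:
  693 = 8*83 + 29, so a_0 = 8.
  83 = 2*29 + 25, so a_1 = 2.
  29 = 1*25 + 4, so a_2 = 1.
  25 = 6*4 + 1, so a_3 = 6.
  4 = 4*1 + 0, so a_4 = 4.
so x = [8; 2, 1, 6, 4].
Convergents (p_i = a_i*p_{i-1} + p_{i-2}, q_i = a_i*q_{i-1} + q_{i-2} with p_{-2}=0, p_{-1}=1, q_{-2}=1, q_{-1}=0), until the denominator exceeds 24:
  i=0: a_0=8, p_0 = 8*1 + 0 = 8, q_0 = 8*0 + 1 = 1.
  i=1: a_1=2, p_1 = 2*8 + 1 = 17, q_1 = 2*1 + 0 = 2.
  i=2: a_2=1, p_2 = 1*17 + 8 = 25, q_2 = 1*2 + 1 = 3.
  i=3: a_3=6, p_3 = 6*25 + 17 = 167, q_3 = 6*3 + 2 = 20.
  i=4: a_4=4, p_4 = 4*167 + 25 = 693, q_4 = 4*20 + 3 = 83.
q_4 = 83 > 24, so the last convergent with denominator <= 24 is p_3/q_3 = 167/20.
The closest fraction with denominator <= 24 is either p_3/q_3 or the intermediate fraction (k*p_3 + p_2)/(k*q_3 + q_2) with the largest k >= 1 whose denominator stays <= 24; these approach x as k grows, and every other convergent or intermediate fraction in range is farther away.
Largest k: floor((24 - q_2)/q_3) = floor((24 - 3)/20) = 1.
That gives (1*167 + 25)/(1*20 + 3) = 192/23.
Compare the errors: |x - 167/20| = |693*20 - 167*83|/(83*20) = 1/1660, and |x - 192/23| = |693*23 - 192*83|/(83*23) = 3/1909.
Cross-multiplying, 1*1909 = 1909 < 4980 = 3*1660, so 1/1660 is smaller: the convergent 167/20 is closer to x than 192/23.

167/20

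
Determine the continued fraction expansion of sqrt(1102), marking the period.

[33; (5, 10, 1, 6, 2, 6, 1, 10, 5, 66)]

Write x_i = (sqrt(1102) + m_i)/d_i with (m_0, d_0) = (0, 1). a_0 = floor(sqrt(1102)) = 33, since 33^2 = 1089 <= 1102 < 1156 = 34^2.
Iterate m_{i+1} = d_i*a_i - m_i, d_{i+1} = (1102 - m_{i+1}^2)/d_i, a_{i+1} = floor((a_0 + m_{i+1})/d_{i+1}):
  m_1 = 1*33 - 0 = 33, d_1 = (1102 - 33^2)/1 = 13/1 = 13, a_1 = floor((33 + 33)/13) = 5.
  m_2 = 13*5 - 33 = 32, d_2 = (1102 - 32^2)/13 = 78/13 = 6, a_2 = floor((33 + 32)/6) = 10.
  m_3 = 6*10 - 32 = 28, d_3 = (1102 - 28^2)/6 = 318/6 = 53, a_3 = floor((33 + 28)/53) = 1.
  m_4 = 53*1 - 28 = 25, d_4 = (1102 - 25^2)/53 = 477/53 = 9, a_4 = floor((33 + 25)/9) = 6.
  m_5 = 9*6 - 25 = 29, d_5 = (1102 - 29^2)/9 = 261/9 = 29, a_5 = floor((33 + 29)/29) = 2.
  m_6 = 29*2 - 29 = 29, d_6 = (1102 - 29^2)/29 = 261/29 = 9, a_6 = floor((33 + 29)/9) = 6.
  m_7 = 9*6 - 29 = 25, d_7 = (1102 - 25^2)/9 = 477/9 = 53, a_7 = floor((33 + 25)/53) = 1.
  m_8 = 53*1 - 25 = 28, d_8 = (1102 - 28^2)/53 = 318/53 = 6, a_8 = floor((33 + 28)/6) = 10.
  m_9 = 6*10 - 28 = 32, d_9 = (1102 - 32^2)/6 = 78/6 = 13, a_9 = floor((33 + 32)/13) = 5.
  m_10 = 13*5 - 32 = 33, d_10 = (1102 - 33^2)/13 = 13/13 = 1, a_10 = floor((33 + 33)/1) = 66.
  m_11 = 1*66 - 33 = 33, d_11 = (1102 - 33^2)/1 = 13/1 = 13: (m_11, d_11) = (m_1, d_1) = (33, 13), so from here the quotients repeat a_1, ..., a_10; the period length is 10.
Hence the expansion of sqrt(1102) is a_0 = 33 followed by the repeating block 5, 10, 1, 6, 2, 6, 1, 10, 5, 66 (period 10).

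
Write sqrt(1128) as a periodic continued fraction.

[33; (1, 1, 2, 2, 2, 1, 1, 66)]

Write x_i = (sqrt(1128) + m_i)/d_i with (m_0, d_0) = (0, 1). a_0 = floor(sqrt(1128)) = 33, since 33^2 = 1089 <= 1128 < 1156 = 34^2.
Iterate m_{i+1} = d_i*a_i - m_i, d_{i+1} = (1128 - m_{i+1}^2)/d_i, a_{i+1} = floor((a_0 + m_{i+1})/d_{i+1}):
  m_1 = 1*33 - 0 = 33, d_1 = (1128 - 33^2)/1 = 39/1 = 39, a_1 = floor((33 + 33)/39) = 1.
  m_2 = 39*1 - 33 = 6, d_2 = (1128 - 6^2)/39 = 1092/39 = 28, a_2 = floor((33 + 6)/28) = 1.
  m_3 = 28*1 - 6 = 22, d_3 = (1128 - 22^2)/28 = 644/28 = 23, a_3 = floor((33 + 22)/23) = 2.
  m_4 = 23*2 - 22 = 24, d_4 = (1128 - 24^2)/23 = 552/23 = 24, a_4 = floor((33 + 24)/24) = 2.
  m_5 = 24*2 - 24 = 24, d_5 = (1128 - 24^2)/24 = 552/24 = 23, a_5 = floor((33 + 24)/23) = 2.
  m_6 = 23*2 - 24 = 22, d_6 = (1128 - 22^2)/23 = 644/23 = 28, a_6 = floor((33 + 22)/28) = 1.
  m_7 = 28*1 - 22 = 6, d_7 = (1128 - 6^2)/28 = 1092/28 = 39, a_7 = floor((33 + 6)/39) = 1.
  m_8 = 39*1 - 6 = 33, d_8 = (1128 - 33^2)/39 = 39/39 = 1, a_8 = floor((33 + 33)/1) = 66.
  m_9 = 1*66 - 33 = 33, d_9 = (1128 - 33^2)/1 = 39/1 = 39: (m_9, d_9) = (m_1, d_1) = (33, 39), so from here the quotients repeat a_1, ..., a_8; the period length is 8.
Hence the expansion of sqrt(1128) is a_0 = 33 followed by the repeating block 1, 1, 2, 2, 2, 1, 1, 66 (period 8).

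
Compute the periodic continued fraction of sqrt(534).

Write x_i = (sqrt(534) + m_i)/d_i with (m_0, d_0) = (0, 1). a_0 = floor(sqrt(534)) = 23, since 23^2 = 529 <= 534 < 576 = 24^2.
Iterate m_{i+1} = d_i*a_i - m_i, d_{i+1} = (534 - m_{i+1}^2)/d_i, a_{i+1} = floor((a_0 + m_{i+1})/d_{i+1}):
  m_1 = 1*23 - 0 = 23, d_1 = (534 - 23^2)/1 = 5/1 = 5, a_1 = floor((23 + 23)/5) = 9.
  m_2 = 5*9 - 23 = 22, d_2 = (534 - 22^2)/5 = 50/5 = 10, a_2 = floor((23 + 22)/10) = 4.
  m_3 = 10*4 - 22 = 18, d_3 = (534 - 18^2)/10 = 210/10 = 21, a_3 = floor((23 + 18)/21) = 1.
  m_4 = 21*1 - 18 = 3, d_4 = (534 - 3^2)/21 = 525/21 = 25, a_4 = floor((23 + 3)/25) = 1.
  m_5 = 25*1 - 3 = 22, d_5 = (534 - 22^2)/25 = 50/25 = 2, a_5 = floor((23 + 22)/2) = 22.
  m_6 = 2*22 - 22 = 22, d_6 = (534 - 22^2)/2 = 50/2 = 25, a_6 = floor((23 + 22)/25) = 1.
  m_7 = 25*1 - 22 = 3, d_7 = (534 - 3^2)/25 = 525/25 = 21, a_7 = floor((23 + 3)/21) = 1.
  m_8 = 21*1 - 3 = 18, d_8 = (534 - 18^2)/21 = 210/21 = 10, a_8 = floor((23 + 18)/10) = 4.
  m_9 = 10*4 - 18 = 22, d_9 = (534 - 22^2)/10 = 50/10 = 5, a_9 = floor((23 + 22)/5) = 9.
  m_10 = 5*9 - 22 = 23, d_10 = (534 - 23^2)/5 = 5/5 = 1, a_10 = floor((23 + 23)/1) = 46.
  m_11 = 1*46 - 23 = 23, d_11 = (534 - 23^2)/1 = 5/1 = 5: (m_11, d_11) = (m_1, d_1) = (23, 5), so from here the quotients repeat a_1, ..., a_10; the period length is 10.
Hence the expansion of sqrt(534) is a_0 = 23 followed by the repeating block 9, 4, 1, 1, 22, 1, 1, 4, 9, 46 (period 10).

[23; (9, 4, 1, 1, 22, 1, 1, 4, 9, 46)]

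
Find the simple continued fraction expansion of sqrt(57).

Write x_i = (sqrt(57) + m_i)/d_i with (m_0, d_0) = (0, 1). a_0 = floor(sqrt(57)) = 7, since 7^2 = 49 <= 57 < 64 = 8^2.
Iterate m_{i+1} = d_i*a_i - m_i, d_{i+1} = (57 - m_{i+1}^2)/d_i, a_{i+1} = floor((a_0 + m_{i+1})/d_{i+1}):
  m_1 = 1*7 - 0 = 7, d_1 = (57 - 7^2)/1 = 8/1 = 8, a_1 = floor((7 + 7)/8) = 1.
  m_2 = 8*1 - 7 = 1, d_2 = (57 - 1^2)/8 = 56/8 = 7, a_2 = floor((7 + 1)/7) = 1.
  m_3 = 7*1 - 1 = 6, d_3 = (57 - 6^2)/7 = 21/7 = 3, a_3 = floor((7 + 6)/3) = 4.
  m_4 = 3*4 - 6 = 6, d_4 = (57 - 6^2)/3 = 21/3 = 7, a_4 = floor((7 + 6)/7) = 1.
  m_5 = 7*1 - 6 = 1, d_5 = (57 - 1^2)/7 = 56/7 = 8, a_5 = floor((7 + 1)/8) = 1.
  m_6 = 8*1 - 1 = 7, d_6 = (57 - 7^2)/8 = 8/8 = 1, a_6 = floor((7 + 7)/1) = 14.
  m_7 = 1*14 - 7 = 7, d_7 = (57 - 7^2)/1 = 8/1 = 8: (m_7, d_7) = (m_1, d_1) = (7, 8), so from here the quotients repeat a_1, ..., a_6; the period length is 6.
Hence the expansion of sqrt(57) is a_0 = 7 followed by the repeating block 1, 1, 4, 1, 1, 14 (period 6).

[7; (1, 1, 4, 1, 1, 14)]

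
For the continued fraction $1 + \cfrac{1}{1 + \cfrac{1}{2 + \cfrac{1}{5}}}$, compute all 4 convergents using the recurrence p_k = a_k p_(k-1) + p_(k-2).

1/1, 2/1, 5/3, 27/16

Using the convergent recurrence p_i = a_i*p_{i-1} + p_{i-2}, q_i = a_i*q_{i-1} + q_{i-2} with p_{-2}=0, p_{-1}=1, q_{-2}=1, q_{-1}=0:
  i=0: a_0=1, p_0 = 1*1 + 0 = 1, q_0 = 1*0 + 1 = 1.
  i=1: a_1=1, p_1 = 1*1 + 1 = 2, q_1 = 1*1 + 0 = 1.
  i=2: a_2=2, p_2 = 2*2 + 1 = 5, q_2 = 2*1 + 1 = 3.
  i=3: a_3=5, p_3 = 5*5 + 2 = 27, q_3 = 5*3 + 1 = 16.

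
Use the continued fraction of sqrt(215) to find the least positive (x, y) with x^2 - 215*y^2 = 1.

First expand sqrt(215) as a continued fraction. With x_i = (sqrt(215) + m_i)/d_i and (m_0, d_0) = (0, 1): a_0 = floor(sqrt(215)) = 14, since 14^2 = 196 <= 215 < 225 = 15^2.
Iterate m_{i+1} = d_i*a_i - m_i, d_{i+1} = (215 - m_{i+1}^2)/d_i, a_{i+1} = floor((a_0 + m_{i+1})/d_{i+1}):
  m_1 = 1*14 - 0 = 14, d_1 = (215 - 14^2)/1 = 19/1 = 19, a_1 = floor((14 + 14)/19) = 1.
  m_2 = 19*1 - 14 = 5, d_2 = (215 - 5^2)/19 = 190/19 = 10, a_2 = floor((14 + 5)/10) = 1.
  m_3 = 10*1 - 5 = 5, d_3 = (215 - 5^2)/10 = 190/10 = 19, a_3 = floor((14 + 5)/19) = 1.
  m_4 = 19*1 - 5 = 14, d_4 = (215 - 14^2)/19 = 19/19 = 1, a_4 = floor((14 + 14)/1) = 28.
  m_5 = 1*28 - 14 = 14, d_5 = (215 - 14^2)/1 = 19/1 = 19: (m_5, d_5) = (m_1, d_1) = (14, 19), so from here the quotients repeat a_1, ..., a_4; the period length is 4.
So sqrt(215) = [14; (1, 1, 1, 28)] with period length k = 4.
k is even, so the fundamental solution of x^2 - 215y^2 = 1 is (p_{k-1}, q_{k-1}) = (p_3, q_3); compute convergents through index 3.
Convergents (p_i = a_i*p_{i-1} + p_{i-2}, q_i = a_i*q_{i-1} + q_{i-2} with p_{-2}=0, p_{-1}=1, q_{-2}=1, q_{-1}=0):
  i=0: a_0=14, p_0 = 14*1 + 0 = 14, q_0 = 14*0 + 1 = 1.
  i=1: a_1=1, p_1 = 1*14 + 1 = 15, q_1 = 1*1 + 0 = 1.
  i=2: a_2=1, p_2 = 1*15 + 14 = 29, q_2 = 1*1 + 1 = 2.
  i=3: a_3=1, p_3 = 1*29 + 15 = 44, q_3 = 1*2 + 1 = 3.
Check: 44^2 - 215*3^2 = 1936 - 1935 = 1, so (x, y) = (44, 3) solves the equation, and by the theorem it is the least positive solution.

(x, y) = (44, 3)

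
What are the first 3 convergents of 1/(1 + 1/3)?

0/1, 1/1, 3/4

Using the convergent recurrence p_i = a_i*p_{i-1} + p_{i-2}, q_i = a_i*q_{i-1} + q_{i-2} with p_{-2}=0, p_{-1}=1, q_{-2}=1, q_{-1}=0:
  i=0: a_0=0, p_0 = 0*1 + 0 = 0, q_0 = 0*0 + 1 = 1.
  i=1: a_1=1, p_1 = 1*0 + 1 = 1, q_1 = 1*1 + 0 = 1.
  i=2: a_2=3, p_2 = 3*1 + 0 = 3, q_2 = 3*1 + 1 = 4.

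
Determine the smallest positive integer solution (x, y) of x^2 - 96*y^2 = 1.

(x, y) = (49, 5)

First expand sqrt(96) as a continued fraction. With x_i = (sqrt(96) + m_i)/d_i and (m_0, d_0) = (0, 1): a_0 = floor(sqrt(96)) = 9, since 9^2 = 81 <= 96 < 100 = 10^2.
Iterate m_{i+1} = d_i*a_i - m_i, d_{i+1} = (96 - m_{i+1}^2)/d_i, a_{i+1} = floor((a_0 + m_{i+1})/d_{i+1}):
  m_1 = 1*9 - 0 = 9, d_1 = (96 - 9^2)/1 = 15/1 = 15, a_1 = floor((9 + 9)/15) = 1.
  m_2 = 15*1 - 9 = 6, d_2 = (96 - 6^2)/15 = 60/15 = 4, a_2 = floor((9 + 6)/4) = 3.
  m_3 = 4*3 - 6 = 6, d_3 = (96 - 6^2)/4 = 60/4 = 15, a_3 = floor((9 + 6)/15) = 1.
  m_4 = 15*1 - 6 = 9, d_4 = (96 - 9^2)/15 = 15/15 = 1, a_4 = floor((9 + 9)/1) = 18.
  m_5 = 1*18 - 9 = 9, d_5 = (96 - 9^2)/1 = 15/1 = 15: (m_5, d_5) = (m_1, d_1) = (9, 15), so from here the quotients repeat a_1, ..., a_4; the period length is 4.
So sqrt(96) = [9; (1, 3, 1, 18)] with period length k = 4.
k is even, so the fundamental solution of x^2 - 96y^2 = 1 is (p_{k-1}, q_{k-1}) = (p_3, q_3); compute convergents through index 3.
Convergents (p_i = a_i*p_{i-1} + p_{i-2}, q_i = a_i*q_{i-1} + q_{i-2} with p_{-2}=0, p_{-1}=1, q_{-2}=1, q_{-1}=0):
  i=0: a_0=9, p_0 = 9*1 + 0 = 9, q_0 = 9*0 + 1 = 1.
  i=1: a_1=1, p_1 = 1*9 + 1 = 10, q_1 = 1*1 + 0 = 1.
  i=2: a_2=3, p_2 = 3*10 + 9 = 39, q_2 = 3*1 + 1 = 4.
  i=3: a_3=1, p_3 = 1*39 + 10 = 49, q_3 = 1*4 + 1 = 5.
Check: 49^2 - 96*5^2 = 2401 - 2400 = 1, so (x, y) = (49, 5) solves the equation, and by the theorem it is the least positive solution.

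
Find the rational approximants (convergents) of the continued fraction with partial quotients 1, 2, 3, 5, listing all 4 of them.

1/1, 3/2, 10/7, 53/37

Using the convergent recurrence p_i = a_i*p_{i-1} + p_{i-2}, q_i = a_i*q_{i-1} + q_{i-2} with p_{-2}=0, p_{-1}=1, q_{-2}=1, q_{-1}=0:
  i=0: a_0=1, p_0 = 1*1 + 0 = 1, q_0 = 1*0 + 1 = 1.
  i=1: a_1=2, p_1 = 2*1 + 1 = 3, q_1 = 2*1 + 0 = 2.
  i=2: a_2=3, p_2 = 3*3 + 1 = 10, q_2 = 3*2 + 1 = 7.
  i=3: a_3=5, p_3 = 5*10 + 3 = 53, q_3 = 5*7 + 2 = 37.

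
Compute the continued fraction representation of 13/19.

[0; 1, 2, 6]

Run the Euclidean algorithm on 13 and 19; the successive quotients are the partial quotients a_0, a_1, ... (each step inverts the fractional part left over by the previous one):
  13 = 0*19 + 13, so a_0 = 0.
  19 = 1*13 + 6, so a_1 = 1.
  13 = 2*6 + 1, so a_2 = 2.
  6 = 6*1 + 0, so a_3 = 6.
The remainder reaches 0 after 4 divisions, so the expansion has 4 partial quotients, read off in order.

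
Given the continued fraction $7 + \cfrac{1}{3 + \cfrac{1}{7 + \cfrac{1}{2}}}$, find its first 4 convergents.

Using the convergent recurrence p_i = a_i*p_{i-1} + p_{i-2}, q_i = a_i*q_{i-1} + q_{i-2} with p_{-2}=0, p_{-1}=1, q_{-2}=1, q_{-1}=0:
  i=0: a_0=7, p_0 = 7*1 + 0 = 7, q_0 = 7*0 + 1 = 1.
  i=1: a_1=3, p_1 = 3*7 + 1 = 22, q_1 = 3*1 + 0 = 3.
  i=2: a_2=7, p_2 = 7*22 + 7 = 161, q_2 = 7*3 + 1 = 22.
  i=3: a_3=2, p_3 = 2*161 + 22 = 344, q_3 = 2*22 + 3 = 47.

7/1, 22/3, 161/22, 344/47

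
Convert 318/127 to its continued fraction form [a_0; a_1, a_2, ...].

[2; 1, 1, 63]

Run the Euclidean algorithm on 318 and 127; the successive quotients are the partial quotients a_0, a_1, ... (each step inverts the fractional part left over by the previous one):
  318 = 2*127 + 64, so a_0 = 2.
  127 = 1*64 + 63, so a_1 = 1.
  64 = 1*63 + 1, so a_2 = 1.
  63 = 63*1 + 0, so a_3 = 63.
The remainder reaches 0 after 4 divisions, so the expansion has 4 partial quotients, read off in order.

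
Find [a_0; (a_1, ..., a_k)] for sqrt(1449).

Write x_i = (sqrt(1449) + m_i)/d_i with (m_0, d_0) = (0, 1). a_0 = floor(sqrt(1449)) = 38, since 38^2 = 1444 <= 1449 < 1521 = 39^2.
Iterate m_{i+1} = d_i*a_i - m_i, d_{i+1} = (1449 - m_{i+1}^2)/d_i, a_{i+1} = floor((a_0 + m_{i+1})/d_{i+1}):
  m_1 = 1*38 - 0 = 38, d_1 = (1449 - 38^2)/1 = 5/1 = 5, a_1 = floor((38 + 38)/5) = 15.
  m_2 = 5*15 - 38 = 37, d_2 = (1449 - 37^2)/5 = 80/5 = 16, a_2 = floor((38 + 37)/16) = 4.
  m_3 = 16*4 - 37 = 27, d_3 = (1449 - 27^2)/16 = 720/16 = 45, a_3 = floor((38 + 27)/45) = 1.
  m_4 = 45*1 - 27 = 18, d_4 = (1449 - 18^2)/45 = 1125/45 = 25, a_4 = floor((38 + 18)/25) = 2.
  m_5 = 25*2 - 18 = 32, d_5 = (1449 - 32^2)/25 = 425/25 = 17, a_5 = floor((38 + 32)/17) = 4.
  m_6 = 17*4 - 32 = 36, d_6 = (1449 - 36^2)/17 = 153/17 = 9, a_6 = floor((38 + 36)/9) = 8.
  m_7 = 9*8 - 36 = 36, d_7 = (1449 - 36^2)/9 = 153/9 = 17, a_7 = floor((38 + 36)/17) = 4.
  m_8 = 17*4 - 36 = 32, d_8 = (1449 - 32^2)/17 = 425/17 = 25, a_8 = floor((38 + 32)/25) = 2.
  m_9 = 25*2 - 32 = 18, d_9 = (1449 - 18^2)/25 = 1125/25 = 45, a_9 = floor((38 + 18)/45) = 1.
  m_10 = 45*1 - 18 = 27, d_10 = (1449 - 27^2)/45 = 720/45 = 16, a_10 = floor((38 + 27)/16) = 4.
  m_11 = 16*4 - 27 = 37, d_11 = (1449 - 37^2)/16 = 80/16 = 5, a_11 = floor((38 + 37)/5) = 15.
  m_12 = 5*15 - 37 = 38, d_12 = (1449 - 38^2)/5 = 5/5 = 1, a_12 = floor((38 + 38)/1) = 76.
  m_13 = 1*76 - 38 = 38, d_13 = (1449 - 38^2)/1 = 5/1 = 5: (m_13, d_13) = (m_1, d_1) = (38, 5), so from here the quotients repeat a_1, ..., a_12; the period length is 12.
Hence the expansion of sqrt(1449) is a_0 = 38 followed by the repeating block 15, 4, 1, 2, 4, 8, 4, 2, 1, 4, 15, 76 (period 12).

[38; (15, 4, 1, 2, 4, 8, 4, 2, 1, 4, 15, 76)]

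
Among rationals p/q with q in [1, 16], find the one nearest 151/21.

Expand x = 151/21 as a continued fraction with the Euclidean algorithm:
  151 = 7*21 + 4, so a_0 = 7.
  21 = 5*4 + 1, so a_1 = 5.
  4 = 4*1 + 0, so a_2 = 4.
so x = [7; 5, 4].
Convergents (p_i = a_i*p_{i-1} + p_{i-2}, q_i = a_i*q_{i-1} + q_{i-2} with p_{-2}=0, p_{-1}=1, q_{-2}=1, q_{-1}=0), until the denominator exceeds 16:
  i=0: a_0=7, p_0 = 7*1 + 0 = 7, q_0 = 7*0 + 1 = 1.
  i=1: a_1=5, p_1 = 5*7 + 1 = 36, q_1 = 5*1 + 0 = 5.
  i=2: a_2=4, p_2 = 4*36 + 7 = 151, q_2 = 4*5 + 1 = 21.
q_2 = 21 > 16, so the last convergent with denominator <= 16 is p_1/q_1 = 36/5.
The closest fraction with denominator <= 16 is either p_1/q_1 or the intermediate fraction (k*p_1 + p_0)/(k*q_1 + q_0) with the largest k >= 1 whose denominator stays <= 16; these approach x as k grows, and every other convergent or intermediate fraction in range is farther away.
Largest k: floor((16 - q_0)/q_1) = floor((16 - 1)/5) = 3.
That gives (3*36 + 7)/(3*5 + 1) = 115/16.
Compare the errors: |x - 36/5| = |151*5 - 36*21|/(21*5) = 1/105, and |x - 115/16| = |151*16 - 115*21|/(21*16) = 1/336.
Cross-multiplying, 1*105 = 105 < 336 = 1*336, so 1/336 is smaller: the intermediate fraction 115/16 is closer to x than 36/5.

115/16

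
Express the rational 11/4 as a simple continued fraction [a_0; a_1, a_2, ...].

Run the Euclidean algorithm on 11 and 4; the successive quotients are the partial quotients a_0, a_1, ... (each step inverts the fractional part left over by the previous one):
  11 = 2*4 + 3, so a_0 = 2.
  4 = 1*3 + 1, so a_1 = 1.
  3 = 3*1 + 0, so a_2 = 3.
The remainder reaches 0 after 3 divisions, so the expansion has 3 partial quotients, read off in order.

[2; 1, 3]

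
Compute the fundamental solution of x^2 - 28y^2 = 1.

First expand sqrt(28) as a continued fraction. With x_i = (sqrt(28) + m_i)/d_i and (m_0, d_0) = (0, 1): a_0 = floor(sqrt(28)) = 5, since 5^2 = 25 <= 28 < 36 = 6^2.
Iterate m_{i+1} = d_i*a_i - m_i, d_{i+1} = (28 - m_{i+1}^2)/d_i, a_{i+1} = floor((a_0 + m_{i+1})/d_{i+1}):
  m_1 = 1*5 - 0 = 5, d_1 = (28 - 5^2)/1 = 3/1 = 3, a_1 = floor((5 + 5)/3) = 3.
  m_2 = 3*3 - 5 = 4, d_2 = (28 - 4^2)/3 = 12/3 = 4, a_2 = floor((5 + 4)/4) = 2.
  m_3 = 4*2 - 4 = 4, d_3 = (28 - 4^2)/4 = 12/4 = 3, a_3 = floor((5 + 4)/3) = 3.
  m_4 = 3*3 - 4 = 5, d_4 = (28 - 5^2)/3 = 3/3 = 1, a_4 = floor((5 + 5)/1) = 10.
  m_5 = 1*10 - 5 = 5, d_5 = (28 - 5^2)/1 = 3/1 = 3: (m_5, d_5) = (m_1, d_1) = (5, 3), so from here the quotients repeat a_1, ..., a_4; the period length is 4.
So sqrt(28) = [5; (3, 2, 3, 10)] with period length k = 4.
k is even, so the fundamental solution of x^2 - 28y^2 = 1 is (p_{k-1}, q_{k-1}) = (p_3, q_3); compute convergents through index 3.
Convergents (p_i = a_i*p_{i-1} + p_{i-2}, q_i = a_i*q_{i-1} + q_{i-2} with p_{-2}=0, p_{-1}=1, q_{-2}=1, q_{-1}=0):
  i=0: a_0=5, p_0 = 5*1 + 0 = 5, q_0 = 5*0 + 1 = 1.
  i=1: a_1=3, p_1 = 3*5 + 1 = 16, q_1 = 3*1 + 0 = 3.
  i=2: a_2=2, p_2 = 2*16 + 5 = 37, q_2 = 2*3 + 1 = 7.
  i=3: a_3=3, p_3 = 3*37 + 16 = 127, q_3 = 3*7 + 3 = 24.
Check: 127^2 - 28*24^2 = 16129 - 16128 = 1, so (x, y) = (127, 24) solves the equation, and by the theorem it is the least positive solution.

(x, y) = (127, 24)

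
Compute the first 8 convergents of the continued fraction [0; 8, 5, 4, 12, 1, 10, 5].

0/1, 1/8, 5/41, 21/172, 257/2105, 278/2277, 3037/24875, 15463/126652

Using the convergent recurrence p_i = a_i*p_{i-1} + p_{i-2}, q_i = a_i*q_{i-1} + q_{i-2} with p_{-2}=0, p_{-1}=1, q_{-2}=1, q_{-1}=0:
  i=0: a_0=0, p_0 = 0*1 + 0 = 0, q_0 = 0*0 + 1 = 1.
  i=1: a_1=8, p_1 = 8*0 + 1 = 1, q_1 = 8*1 + 0 = 8.
  i=2: a_2=5, p_2 = 5*1 + 0 = 5, q_2 = 5*8 + 1 = 41.
  i=3: a_3=4, p_3 = 4*5 + 1 = 21, q_3 = 4*41 + 8 = 172.
  i=4: a_4=12, p_4 = 12*21 + 5 = 257, q_4 = 12*172 + 41 = 2105.
  i=5: a_5=1, p_5 = 1*257 + 21 = 278, q_5 = 1*2105 + 172 = 2277.
  i=6: a_6=10, p_6 = 10*278 + 257 = 3037, q_6 = 10*2277 + 2105 = 24875.
  i=7: a_7=5, p_7 = 5*3037 + 278 = 15463, q_7 = 5*24875 + 2277 = 126652.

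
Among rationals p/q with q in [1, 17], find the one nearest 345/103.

Expand x = 345/103 as a continued fraction with the Euclidean algorithm:
  345 = 3*103 + 36, so a_0 = 3.
  103 = 2*36 + 31, so a_1 = 2.
  36 = 1*31 + 5, so a_2 = 1.
  31 = 6*5 + 1, so a_3 = 6.
  5 = 5*1 + 0, so a_4 = 5.
so x = [3; 2, 1, 6, 5].
Convergents (p_i = a_i*p_{i-1} + p_{i-2}, q_i = a_i*q_{i-1} + q_{i-2} with p_{-2}=0, p_{-1}=1, q_{-2}=1, q_{-1}=0), until the denominator exceeds 17:
  i=0: a_0=3, p_0 = 3*1 + 0 = 3, q_0 = 3*0 + 1 = 1.
  i=1: a_1=2, p_1 = 2*3 + 1 = 7, q_1 = 2*1 + 0 = 2.
  i=2: a_2=1, p_2 = 1*7 + 3 = 10, q_2 = 1*2 + 1 = 3.
  i=3: a_3=6, p_3 = 6*10 + 7 = 67, q_3 = 6*3 + 2 = 20.
q_3 = 20 > 17, so the last convergent with denominator <= 17 is p_2/q_2 = 10/3.
The closest fraction with denominator <= 17 is either p_2/q_2 or the intermediate fraction (k*p_2 + p_1)/(k*q_2 + q_1) with the largest k >= 1 whose denominator stays <= 17; these approach x as k grows, and every other convergent or intermediate fraction in range is farther away.
Largest k: floor((17 - q_1)/q_2) = floor((17 - 2)/3) = 5.
That gives (5*10 + 7)/(5*3 + 2) = 57/17.
Compare the errors: |x - 10/3| = |345*3 - 10*103|/(103*3) = 5/309, and |x - 57/17| = |345*17 - 57*103|/(103*17) = 6/1751.
Cross-multiplying, 6*309 = 1854 < 8755 = 5*1751, so 6/1751 is smaller: the intermediate fraction 57/17 is closer to x than 10/3.

57/17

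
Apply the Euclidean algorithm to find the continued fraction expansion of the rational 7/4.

Run the Euclidean algorithm on 7 and 4; the successive quotients are the partial quotients a_0, a_1, ... (each step inverts the fractional part left over by the previous one):
  7 = 1*4 + 3, so a_0 = 1.
  4 = 1*3 + 1, so a_1 = 1.
  3 = 3*1 + 0, so a_2 = 3.
The remainder reaches 0 after 3 divisions, so the expansion has 3 partial quotients, read off in order.

[1; 1, 3]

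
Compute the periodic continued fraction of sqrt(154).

Write x_i = (sqrt(154) + m_i)/d_i with (m_0, d_0) = (0, 1). a_0 = floor(sqrt(154)) = 12, since 12^2 = 144 <= 154 < 169 = 13^2.
Iterate m_{i+1} = d_i*a_i - m_i, d_{i+1} = (154 - m_{i+1}^2)/d_i, a_{i+1} = floor((a_0 + m_{i+1})/d_{i+1}):
  m_1 = 1*12 - 0 = 12, d_1 = (154 - 12^2)/1 = 10/1 = 10, a_1 = floor((12 + 12)/10) = 2.
  m_2 = 10*2 - 12 = 8, d_2 = (154 - 8^2)/10 = 90/10 = 9, a_2 = floor((12 + 8)/9) = 2.
  m_3 = 9*2 - 8 = 10, d_3 = (154 - 10^2)/9 = 54/9 = 6, a_3 = floor((12 + 10)/6) = 3.
  m_4 = 6*3 - 10 = 8, d_4 = (154 - 8^2)/6 = 90/6 = 15, a_4 = floor((12 + 8)/15) = 1.
  m_5 = 15*1 - 8 = 7, d_5 = (154 - 7^2)/15 = 105/15 = 7, a_5 = floor((12 + 7)/7) = 2.
  m_6 = 7*2 - 7 = 7, d_6 = (154 - 7^2)/7 = 105/7 = 15, a_6 = floor((12 + 7)/15) = 1.
  m_7 = 15*1 - 7 = 8, d_7 = (154 - 8^2)/15 = 90/15 = 6, a_7 = floor((12 + 8)/6) = 3.
  m_8 = 6*3 - 8 = 10, d_8 = (154 - 10^2)/6 = 54/6 = 9, a_8 = floor((12 + 10)/9) = 2.
  m_9 = 9*2 - 10 = 8, d_9 = (154 - 8^2)/9 = 90/9 = 10, a_9 = floor((12 + 8)/10) = 2.
  m_10 = 10*2 - 8 = 12, d_10 = (154 - 12^2)/10 = 10/10 = 1, a_10 = floor((12 + 12)/1) = 24.
  m_11 = 1*24 - 12 = 12, d_11 = (154 - 12^2)/1 = 10/1 = 10: (m_11, d_11) = (m_1, d_1) = (12, 10), so from here the quotients repeat a_1, ..., a_10; the period length is 10.
Hence the expansion of sqrt(154) is a_0 = 12 followed by the repeating block 2, 2, 3, 1, 2, 1, 3, 2, 2, 24 (period 10).

[12; (2, 2, 3, 1, 2, 1, 3, 2, 2, 24)]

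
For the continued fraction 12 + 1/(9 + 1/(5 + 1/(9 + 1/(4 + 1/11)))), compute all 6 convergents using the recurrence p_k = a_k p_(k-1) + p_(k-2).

12/1, 109/9, 557/46, 5122/423, 21045/1738, 236617/19541

Using the convergent recurrence p_i = a_i*p_{i-1} + p_{i-2}, q_i = a_i*q_{i-1} + q_{i-2} with p_{-2}=0, p_{-1}=1, q_{-2}=1, q_{-1}=0:
  i=0: a_0=12, p_0 = 12*1 + 0 = 12, q_0 = 12*0 + 1 = 1.
  i=1: a_1=9, p_1 = 9*12 + 1 = 109, q_1 = 9*1 + 0 = 9.
  i=2: a_2=5, p_2 = 5*109 + 12 = 557, q_2 = 5*9 + 1 = 46.
  i=3: a_3=9, p_3 = 9*557 + 109 = 5122, q_3 = 9*46 + 9 = 423.
  i=4: a_4=4, p_4 = 4*5122 + 557 = 21045, q_4 = 4*423 + 46 = 1738.
  i=5: a_5=11, p_5 = 11*21045 + 5122 = 236617, q_5 = 11*1738 + 423 = 19541.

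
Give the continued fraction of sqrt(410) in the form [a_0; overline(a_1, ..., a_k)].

[20; overline(4, 40)]

Write x_i = (sqrt(410) + m_i)/d_i with (m_0, d_0) = (0, 1). a_0 = floor(sqrt(410)) = 20, since 20^2 = 400 <= 410 < 441 = 21^2.
Iterate m_{i+1} = d_i*a_i - m_i, d_{i+1} = (410 - m_{i+1}^2)/d_i, a_{i+1} = floor((a_0 + m_{i+1})/d_{i+1}):
  m_1 = 1*20 - 0 = 20, d_1 = (410 - 20^2)/1 = 10/1 = 10, a_1 = floor((20 + 20)/10) = 4.
  m_2 = 10*4 - 20 = 20, d_2 = (410 - 20^2)/10 = 10/10 = 1, a_2 = floor((20 + 20)/1) = 40.
  m_3 = 1*40 - 20 = 20, d_3 = (410 - 20^2)/1 = 10/1 = 10: (m_3, d_3) = (m_1, d_1) = (20, 10), so from here the quotients repeat a_1, a_2; the period length is 2.
Hence the expansion of sqrt(410) is a_0 = 20 followed by the repeating block 4, 40 (period 2).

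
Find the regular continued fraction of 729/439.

Run the Euclidean algorithm on 729 and 439; the successive quotients are the partial quotients a_0, a_1, ... (each step inverts the fractional part left over by the previous one):
  729 = 1*439 + 290, so a_0 = 1.
  439 = 1*290 + 149, so a_1 = 1.
  290 = 1*149 + 141, so a_2 = 1.
  149 = 1*141 + 8, so a_3 = 1.
  141 = 17*8 + 5, so a_4 = 17.
  8 = 1*5 + 3, so a_5 = 1.
  5 = 1*3 + 2, so a_6 = 1.
  3 = 1*2 + 1, so a_7 = 1.
  2 = 2*1 + 0, so a_8 = 2.
The remainder reaches 0 after 9 divisions, so the expansion has 9 partial quotients, read off in order.

[1; 1, 1, 1, 17, 1, 1, 1, 2]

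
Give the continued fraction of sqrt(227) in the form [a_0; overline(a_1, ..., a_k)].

[15; overline(15, 30)]

Write x_i = (sqrt(227) + m_i)/d_i with (m_0, d_0) = (0, 1). a_0 = floor(sqrt(227)) = 15, since 15^2 = 225 <= 227 < 256 = 16^2.
Iterate m_{i+1} = d_i*a_i - m_i, d_{i+1} = (227 - m_{i+1}^2)/d_i, a_{i+1} = floor((a_0 + m_{i+1})/d_{i+1}):
  m_1 = 1*15 - 0 = 15, d_1 = (227 - 15^2)/1 = 2/1 = 2, a_1 = floor((15 + 15)/2) = 15.
  m_2 = 2*15 - 15 = 15, d_2 = (227 - 15^2)/2 = 2/2 = 1, a_2 = floor((15 + 15)/1) = 30.
  m_3 = 1*30 - 15 = 15, d_3 = (227 - 15^2)/1 = 2/1 = 2: (m_3, d_3) = (m_1, d_1) = (15, 2), so from here the quotients repeat a_1, a_2; the period length is 2.
Hence the expansion of sqrt(227) is a_0 = 15 followed by the repeating block 15, 30 (period 2).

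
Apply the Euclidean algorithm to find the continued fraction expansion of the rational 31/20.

[1; 1, 1, 4, 2]

Run the Euclidean algorithm on 31 and 20; the successive quotients are the partial quotients a_0, a_1, ... (each step inverts the fractional part left over by the previous one):
  31 = 1*20 + 11, so a_0 = 1.
  20 = 1*11 + 9, so a_1 = 1.
  11 = 1*9 + 2, so a_2 = 1.
  9 = 4*2 + 1, so a_3 = 4.
  2 = 2*1 + 0, so a_4 = 2.
The remainder reaches 0 after 5 divisions, so the expansion has 5 partial quotients, read off in order.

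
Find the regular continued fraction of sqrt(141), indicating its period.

Write x_i = (sqrt(141) + m_i)/d_i with (m_0, d_0) = (0, 1). a_0 = floor(sqrt(141)) = 11, since 11^2 = 121 <= 141 < 144 = 12^2.
Iterate m_{i+1} = d_i*a_i - m_i, d_{i+1} = (141 - m_{i+1}^2)/d_i, a_{i+1} = floor((a_0 + m_{i+1})/d_{i+1}):
  m_1 = 1*11 - 0 = 11, d_1 = (141 - 11^2)/1 = 20/1 = 20, a_1 = floor((11 + 11)/20) = 1.
  m_2 = 20*1 - 11 = 9, d_2 = (141 - 9^2)/20 = 60/20 = 3, a_2 = floor((11 + 9)/3) = 6.
  m_3 = 3*6 - 9 = 9, d_3 = (141 - 9^2)/3 = 60/3 = 20, a_3 = floor((11 + 9)/20) = 1.
  m_4 = 20*1 - 9 = 11, d_4 = (141 - 11^2)/20 = 20/20 = 1, a_4 = floor((11 + 11)/1) = 22.
  m_5 = 1*22 - 11 = 11, d_5 = (141 - 11^2)/1 = 20/1 = 20: (m_5, d_5) = (m_1, d_1) = (11, 20), so from here the quotients repeat a_1, ..., a_4; the period length is 4.
Hence the expansion of sqrt(141) is a_0 = 11 followed by the repeating block 1, 6, 1, 22 (period 4).

[11; (1, 6, 1, 22)]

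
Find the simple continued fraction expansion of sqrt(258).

Write x_i = (sqrt(258) + m_i)/d_i with (m_0, d_0) = (0, 1). a_0 = floor(sqrt(258)) = 16, since 16^2 = 256 <= 258 < 289 = 17^2.
Iterate m_{i+1} = d_i*a_i - m_i, d_{i+1} = (258 - m_{i+1}^2)/d_i, a_{i+1} = floor((a_0 + m_{i+1})/d_{i+1}):
  m_1 = 1*16 - 0 = 16, d_1 = (258 - 16^2)/1 = 2/1 = 2, a_1 = floor((16 + 16)/2) = 16.
  m_2 = 2*16 - 16 = 16, d_2 = (258 - 16^2)/2 = 2/2 = 1, a_2 = floor((16 + 16)/1) = 32.
  m_3 = 1*32 - 16 = 16, d_3 = (258 - 16^2)/1 = 2/1 = 2: (m_3, d_3) = (m_1, d_1) = (16, 2), so from here the quotients repeat a_1, a_2; the period length is 2.
Hence the expansion of sqrt(258) is a_0 = 16 followed by the repeating block 16, 32 (period 2).

[16; (16, 32)]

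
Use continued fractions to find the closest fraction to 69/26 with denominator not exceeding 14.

Expand x = 69/26 as a continued fraction with the Euclidean algorithm:
  69 = 2*26 + 17, so a_0 = 2.
  26 = 1*17 + 9, so a_1 = 1.
  17 = 1*9 + 8, so a_2 = 1.
  9 = 1*8 + 1, so a_3 = 1.
  8 = 8*1 + 0, so a_4 = 8.
so x = [2; 1, 1, 1, 8].
Convergents (p_i = a_i*p_{i-1} + p_{i-2}, q_i = a_i*q_{i-1} + q_{i-2} with p_{-2}=0, p_{-1}=1, q_{-2}=1, q_{-1}=0), until the denominator exceeds 14:
  i=0: a_0=2, p_0 = 2*1 + 0 = 2, q_0 = 2*0 + 1 = 1.
  i=1: a_1=1, p_1 = 1*2 + 1 = 3, q_1 = 1*1 + 0 = 1.
  i=2: a_2=1, p_2 = 1*3 + 2 = 5, q_2 = 1*1 + 1 = 2.
  i=3: a_3=1, p_3 = 1*5 + 3 = 8, q_3 = 1*2 + 1 = 3.
  i=4: a_4=8, p_4 = 8*8 + 5 = 69, q_4 = 8*3 + 2 = 26.
q_4 = 26 > 14, so the last convergent with denominator <= 14 is p_3/q_3 = 8/3.
The closest fraction with denominator <= 14 is either p_3/q_3 or the intermediate fraction (k*p_3 + p_2)/(k*q_3 + q_2) with the largest k >= 1 whose denominator stays <= 14; these approach x as k grows, and every other convergent or intermediate fraction in range is farther away.
Largest k: floor((14 - q_2)/q_3) = floor((14 - 2)/3) = 4.
That gives (4*8 + 5)/(4*3 + 2) = 37/14.
Compare the errors: |x - 8/3| = |69*3 - 8*26|/(26*3) = 1/78, and |x - 37/14| = |69*14 - 37*26|/(26*14) = 4/364.
Cross-multiplying, 4*78 = 312 < 364 = 1*364, so 4/364 is smaller: the intermediate fraction 37/14 is closer to x than 8/3.

37/14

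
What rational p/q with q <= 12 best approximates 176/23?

23/3

Expand x = 176/23 as a continued fraction with the Euclidean algorithm:
  176 = 7*23 + 15, so a_0 = 7.
  23 = 1*15 + 8, so a_1 = 1.
  15 = 1*8 + 7, so a_2 = 1.
  8 = 1*7 + 1, so a_3 = 1.
  7 = 7*1 + 0, so a_4 = 7.
so x = [7; 1, 1, 1, 7].
Convergents (p_i = a_i*p_{i-1} + p_{i-2}, q_i = a_i*q_{i-1} + q_{i-2} with p_{-2}=0, p_{-1}=1, q_{-2}=1, q_{-1}=0), until the denominator exceeds 12:
  i=0: a_0=7, p_0 = 7*1 + 0 = 7, q_0 = 7*0 + 1 = 1.
  i=1: a_1=1, p_1 = 1*7 + 1 = 8, q_1 = 1*1 + 0 = 1.
  i=2: a_2=1, p_2 = 1*8 + 7 = 15, q_2 = 1*1 + 1 = 2.
  i=3: a_3=1, p_3 = 1*15 + 8 = 23, q_3 = 1*2 + 1 = 3.
  i=4: a_4=7, p_4 = 7*23 + 15 = 176, q_4 = 7*3 + 2 = 23.
q_4 = 23 > 12, so the last convergent with denominator <= 12 is p_3/q_3 = 23/3.
The closest fraction with denominator <= 12 is either p_3/q_3 or the intermediate fraction (k*p_3 + p_2)/(k*q_3 + q_2) with the largest k >= 1 whose denominator stays <= 12; these approach x as k grows, and every other convergent or intermediate fraction in range is farther away.
Largest k: floor((12 - q_2)/q_3) = floor((12 - 2)/3) = 3.
That gives (3*23 + 15)/(3*3 + 2) = 84/11.
Compare the errors: |x - 23/3| = |176*3 - 23*23|/(23*3) = 1/69, and |x - 84/11| = |176*11 - 84*23|/(23*11) = 4/253.
Cross-multiplying, 1*253 = 253 < 276 = 4*69, so 1/69 is smaller: the convergent 23/3 is closer to x than 84/11.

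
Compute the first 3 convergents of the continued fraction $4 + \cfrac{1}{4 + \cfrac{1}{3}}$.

Using the convergent recurrence p_i = a_i*p_{i-1} + p_{i-2}, q_i = a_i*q_{i-1} + q_{i-2} with p_{-2}=0, p_{-1}=1, q_{-2}=1, q_{-1}=0:
  i=0: a_0=4, p_0 = 4*1 + 0 = 4, q_0 = 4*0 + 1 = 1.
  i=1: a_1=4, p_1 = 4*4 + 1 = 17, q_1 = 4*1 + 0 = 4.
  i=2: a_2=3, p_2 = 3*17 + 4 = 55, q_2 = 3*4 + 1 = 13.

4/1, 17/4, 55/13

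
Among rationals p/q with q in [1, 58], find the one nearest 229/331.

9/13

Expand x = 229/331 as a continued fraction with the Euclidean algorithm:
  229 = 0*331 + 229, so a_0 = 0.
  331 = 1*229 + 102, so a_1 = 1.
  229 = 2*102 + 25, so a_2 = 2.
  102 = 4*25 + 2, so a_3 = 4.
  25 = 12*2 + 1, so a_4 = 12.
  2 = 2*1 + 0, so a_5 = 2.
so x = [0; 1, 2, 4, 12, 2].
Convergents (p_i = a_i*p_{i-1} + p_{i-2}, q_i = a_i*q_{i-1} + q_{i-2} with p_{-2}=0, p_{-1}=1, q_{-2}=1, q_{-1}=0), until the denominator exceeds 58:
  i=0: a_0=0, p_0 = 0*1 + 0 = 0, q_0 = 0*0 + 1 = 1.
  i=1: a_1=1, p_1 = 1*0 + 1 = 1, q_1 = 1*1 + 0 = 1.
  i=2: a_2=2, p_2 = 2*1 + 0 = 2, q_2 = 2*1 + 1 = 3.
  i=3: a_3=4, p_3 = 4*2 + 1 = 9, q_3 = 4*3 + 1 = 13.
  i=4: a_4=12, p_4 = 12*9 + 2 = 110, q_4 = 12*13 + 3 = 159.
q_4 = 159 > 58, so the last convergent with denominator <= 58 is p_3/q_3 = 9/13.
The closest fraction with denominator <= 58 is either p_3/q_3 or the intermediate fraction (k*p_3 + p_2)/(k*q_3 + q_2) with the largest k >= 1 whose denominator stays <= 58; these approach x as k grows, and every other convergent or intermediate fraction in range is farther away.
Largest k: floor((58 - q_2)/q_3) = floor((58 - 3)/13) = 4.
That gives (4*9 + 2)/(4*13 + 3) = 38/55.
Compare the errors: |x - 9/13| = |229*13 - 9*331|/(331*13) = 2/4303, and |x - 38/55| = |229*55 - 38*331|/(331*55) = 17/18205.
Cross-multiplying, 2*18205 = 36410 < 73151 = 17*4303, so 2/4303 is smaller: the convergent 9/13 is closer to x than 38/55.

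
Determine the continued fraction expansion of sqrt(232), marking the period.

[15; (4, 3, 7, 3, 4, 30)]

Write x_i = (sqrt(232) + m_i)/d_i with (m_0, d_0) = (0, 1). a_0 = floor(sqrt(232)) = 15, since 15^2 = 225 <= 232 < 256 = 16^2.
Iterate m_{i+1} = d_i*a_i - m_i, d_{i+1} = (232 - m_{i+1}^2)/d_i, a_{i+1} = floor((a_0 + m_{i+1})/d_{i+1}):
  m_1 = 1*15 - 0 = 15, d_1 = (232 - 15^2)/1 = 7/1 = 7, a_1 = floor((15 + 15)/7) = 4.
  m_2 = 7*4 - 15 = 13, d_2 = (232 - 13^2)/7 = 63/7 = 9, a_2 = floor((15 + 13)/9) = 3.
  m_3 = 9*3 - 13 = 14, d_3 = (232 - 14^2)/9 = 36/9 = 4, a_3 = floor((15 + 14)/4) = 7.
  m_4 = 4*7 - 14 = 14, d_4 = (232 - 14^2)/4 = 36/4 = 9, a_4 = floor((15 + 14)/9) = 3.
  m_5 = 9*3 - 14 = 13, d_5 = (232 - 13^2)/9 = 63/9 = 7, a_5 = floor((15 + 13)/7) = 4.
  m_6 = 7*4 - 13 = 15, d_6 = (232 - 15^2)/7 = 7/7 = 1, a_6 = floor((15 + 15)/1) = 30.
  m_7 = 1*30 - 15 = 15, d_7 = (232 - 15^2)/1 = 7/1 = 7: (m_7, d_7) = (m_1, d_1) = (15, 7), so from here the quotients repeat a_1, ..., a_6; the period length is 6.
Hence the expansion of sqrt(232) is a_0 = 15 followed by the repeating block 4, 3, 7, 3, 4, 30 (period 6).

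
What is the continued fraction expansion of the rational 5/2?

Run the Euclidean algorithm on 5 and 2; the successive quotients are the partial quotients a_0, a_1, ... (each step inverts the fractional part left over by the previous one):
  5 = 2*2 + 1, so a_0 = 2.
  2 = 2*1 + 0, so a_1 = 2.
The remainder reaches 0 after 2 divisions, so the expansion has 2 partial quotients, read off in order.

[2; 2]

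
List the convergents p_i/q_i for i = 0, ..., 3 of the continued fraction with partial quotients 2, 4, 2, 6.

Using the convergent recurrence p_i = a_i*p_{i-1} + p_{i-2}, q_i = a_i*q_{i-1} + q_{i-2} with p_{-2}=0, p_{-1}=1, q_{-2}=1, q_{-1}=0:
  i=0: a_0=2, p_0 = 2*1 + 0 = 2, q_0 = 2*0 + 1 = 1.
  i=1: a_1=4, p_1 = 4*2 + 1 = 9, q_1 = 4*1 + 0 = 4.
  i=2: a_2=2, p_2 = 2*9 + 2 = 20, q_2 = 2*4 + 1 = 9.
  i=3: a_3=6, p_3 = 6*20 + 9 = 129, q_3 = 6*9 + 4 = 58.

2/1, 9/4, 20/9, 129/58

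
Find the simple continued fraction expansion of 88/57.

Run the Euclidean algorithm on 88 and 57; the successive quotients are the partial quotients a_0, a_1, ... (each step inverts the fractional part left over by the previous one):
  88 = 1*57 + 31, so a_0 = 1.
  57 = 1*31 + 26, so a_1 = 1.
  31 = 1*26 + 5, so a_2 = 1.
  26 = 5*5 + 1, so a_3 = 5.
  5 = 5*1 + 0, so a_4 = 5.
The remainder reaches 0 after 5 divisions, so the expansion has 5 partial quotients, read off in order.

[1; 1, 1, 5, 5]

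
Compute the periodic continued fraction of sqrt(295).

[17; (5, 1, 2, 3, 2, 6, 2, 3, 2, 1, 5, 34)]

Write x_i = (sqrt(295) + m_i)/d_i with (m_0, d_0) = (0, 1). a_0 = floor(sqrt(295)) = 17, since 17^2 = 289 <= 295 < 324 = 18^2.
Iterate m_{i+1} = d_i*a_i - m_i, d_{i+1} = (295 - m_{i+1}^2)/d_i, a_{i+1} = floor((a_0 + m_{i+1})/d_{i+1}):
  m_1 = 1*17 - 0 = 17, d_1 = (295 - 17^2)/1 = 6/1 = 6, a_1 = floor((17 + 17)/6) = 5.
  m_2 = 6*5 - 17 = 13, d_2 = (295 - 13^2)/6 = 126/6 = 21, a_2 = floor((17 + 13)/21) = 1.
  m_3 = 21*1 - 13 = 8, d_3 = (295 - 8^2)/21 = 231/21 = 11, a_3 = floor((17 + 8)/11) = 2.
  m_4 = 11*2 - 8 = 14, d_4 = (295 - 14^2)/11 = 99/11 = 9, a_4 = floor((17 + 14)/9) = 3.
  m_5 = 9*3 - 14 = 13, d_5 = (295 - 13^2)/9 = 126/9 = 14, a_5 = floor((17 + 13)/14) = 2.
  m_6 = 14*2 - 13 = 15, d_6 = (295 - 15^2)/14 = 70/14 = 5, a_6 = floor((17 + 15)/5) = 6.
  m_7 = 5*6 - 15 = 15, d_7 = (295 - 15^2)/5 = 70/5 = 14, a_7 = floor((17 + 15)/14) = 2.
  m_8 = 14*2 - 15 = 13, d_8 = (295 - 13^2)/14 = 126/14 = 9, a_8 = floor((17 + 13)/9) = 3.
  m_9 = 9*3 - 13 = 14, d_9 = (295 - 14^2)/9 = 99/9 = 11, a_9 = floor((17 + 14)/11) = 2.
  m_10 = 11*2 - 14 = 8, d_10 = (295 - 8^2)/11 = 231/11 = 21, a_10 = floor((17 + 8)/21) = 1.
  m_11 = 21*1 - 8 = 13, d_11 = (295 - 13^2)/21 = 126/21 = 6, a_11 = floor((17 + 13)/6) = 5.
  m_12 = 6*5 - 13 = 17, d_12 = (295 - 17^2)/6 = 6/6 = 1, a_12 = floor((17 + 17)/1) = 34.
  m_13 = 1*34 - 17 = 17, d_13 = (295 - 17^2)/1 = 6/1 = 6: (m_13, d_13) = (m_1, d_1) = (17, 6), so from here the quotients repeat a_1, ..., a_12; the period length is 12.
Hence the expansion of sqrt(295) is a_0 = 17 followed by the repeating block 5, 1, 2, 3, 2, 6, 2, 3, 2, 1, 5, 34 (period 12).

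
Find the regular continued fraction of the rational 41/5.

[8; 5]

Run the Euclidean algorithm on 41 and 5; the successive quotients are the partial quotients a_0, a_1, ... (each step inverts the fractional part left over by the previous one):
  41 = 8*5 + 1, so a_0 = 8.
  5 = 5*1 + 0, so a_1 = 5.
The remainder reaches 0 after 2 divisions, so the expansion has 2 partial quotients, read off in order.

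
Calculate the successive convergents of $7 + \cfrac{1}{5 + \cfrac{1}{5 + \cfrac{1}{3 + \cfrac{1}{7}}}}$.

Using the convergent recurrence p_i = a_i*p_{i-1} + p_{i-2}, q_i = a_i*q_{i-1} + q_{i-2} with p_{-2}=0, p_{-1}=1, q_{-2}=1, q_{-1}=0:
  i=0: a_0=7, p_0 = 7*1 + 0 = 7, q_0 = 7*0 + 1 = 1.
  i=1: a_1=5, p_1 = 5*7 + 1 = 36, q_1 = 5*1 + 0 = 5.
  i=2: a_2=5, p_2 = 5*36 + 7 = 187, q_2 = 5*5 + 1 = 26.
  i=3: a_3=3, p_3 = 3*187 + 36 = 597, q_3 = 3*26 + 5 = 83.
  i=4: a_4=7, p_4 = 7*597 + 187 = 4366, q_4 = 7*83 + 26 = 607.

7/1, 36/5, 187/26, 597/83, 4366/607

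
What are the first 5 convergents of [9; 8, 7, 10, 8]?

9/1, 73/8, 520/57, 5273/578, 42704/4681

Using the convergent recurrence p_i = a_i*p_{i-1} + p_{i-2}, q_i = a_i*q_{i-1} + q_{i-2} with p_{-2}=0, p_{-1}=1, q_{-2}=1, q_{-1}=0:
  i=0: a_0=9, p_0 = 9*1 + 0 = 9, q_0 = 9*0 + 1 = 1.
  i=1: a_1=8, p_1 = 8*9 + 1 = 73, q_1 = 8*1 + 0 = 8.
  i=2: a_2=7, p_2 = 7*73 + 9 = 520, q_2 = 7*8 + 1 = 57.
  i=3: a_3=10, p_3 = 10*520 + 73 = 5273, q_3 = 10*57 + 8 = 578.
  i=4: a_4=8, p_4 = 8*5273 + 520 = 42704, q_4 = 8*578 + 57 = 4681.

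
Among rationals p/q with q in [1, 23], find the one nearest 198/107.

37/20

Expand x = 198/107 as a continued fraction with the Euclidean algorithm:
  198 = 1*107 + 91, so a_0 = 1.
  107 = 1*91 + 16, so a_1 = 1.
  91 = 5*16 + 11, so a_2 = 5.
  16 = 1*11 + 5, so a_3 = 1.
  11 = 2*5 + 1, so a_4 = 2.
  5 = 5*1 + 0, so a_5 = 5.
so x = [1; 1, 5, 1, 2, 5].
Convergents (p_i = a_i*p_{i-1} + p_{i-2}, q_i = a_i*q_{i-1} + q_{i-2} with p_{-2}=0, p_{-1}=1, q_{-2}=1, q_{-1}=0), until the denominator exceeds 23:
  i=0: a_0=1, p_0 = 1*1 + 0 = 1, q_0 = 1*0 + 1 = 1.
  i=1: a_1=1, p_1 = 1*1 + 1 = 2, q_1 = 1*1 + 0 = 1.
  i=2: a_2=5, p_2 = 5*2 + 1 = 11, q_2 = 5*1 + 1 = 6.
  i=3: a_3=1, p_3 = 1*11 + 2 = 13, q_3 = 1*6 + 1 = 7.
  i=4: a_4=2, p_4 = 2*13 + 11 = 37, q_4 = 2*7 + 6 = 20.
  i=5: a_5=5, p_5 = 5*37 + 13 = 198, q_5 = 5*20 + 7 = 107.
q_5 = 107 > 23, so the last convergent with denominator <= 23 is p_4/q_4 = 37/20.
The closest fraction with denominator <= 23 is either p_4/q_4 or the intermediate fraction (k*p_4 + p_3)/(k*q_4 + q_3) with the largest k >= 1 whose denominator stays <= 23; these approach x as k grows, and every other convergent or intermediate fraction in range is farther away.
Largest k: floor((23 - q_3)/q_4) = floor((23 - 7)/20) = 0.
Since k = 0, no intermediate fraction beyond p_4/q_4 has denominator <= 23, so the convergent 37/20 is the closest (its error is |198*20 - 37*107|/(107*20) = 1/2140).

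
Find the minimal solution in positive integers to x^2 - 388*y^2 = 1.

First expand sqrt(388) as a continued fraction. With x_i = (sqrt(388) + m_i)/d_i and (m_0, d_0) = (0, 1): a_0 = floor(sqrt(388)) = 19, since 19^2 = 361 <= 388 < 400 = 20^2.
Iterate m_{i+1} = d_i*a_i - m_i, d_{i+1} = (388 - m_{i+1}^2)/d_i, a_{i+1} = floor((a_0 + m_{i+1})/d_{i+1}):
  m_1 = 1*19 - 0 = 19, d_1 = (388 - 19^2)/1 = 27/1 = 27, a_1 = floor((19 + 19)/27) = 1.
  m_2 = 27*1 - 19 = 8, d_2 = (388 - 8^2)/27 = 324/27 = 12, a_2 = floor((19 + 8)/12) = 2.
  m_3 = 12*2 - 8 = 16, d_3 = (388 - 16^2)/12 = 132/12 = 11, a_3 = floor((19 + 16)/11) = 3.
  m_4 = 11*3 - 16 = 17, d_4 = (388 - 17^2)/11 = 99/11 = 9, a_4 = floor((19 + 17)/9) = 4.
  m_5 = 9*4 - 17 = 19, d_5 = (388 - 19^2)/9 = 27/9 = 3, a_5 = floor((19 + 19)/3) = 12.
  m_6 = 3*12 - 19 = 17, d_6 = (388 - 17^2)/3 = 99/3 = 33, a_6 = floor((19 + 17)/33) = 1.
  m_7 = 33*1 - 17 = 16, d_7 = (388 - 16^2)/33 = 132/33 = 4, a_7 = floor((19 + 16)/4) = 8.
  m_8 = 4*8 - 16 = 16, d_8 = (388 - 16^2)/4 = 132/4 = 33, a_8 = floor((19 + 16)/33) = 1.
  m_9 = 33*1 - 16 = 17, d_9 = (388 - 17^2)/33 = 99/33 = 3, a_9 = floor((19 + 17)/3) = 12.
  m_10 = 3*12 - 17 = 19, d_10 = (388 - 19^2)/3 = 27/3 = 9, a_10 = floor((19 + 19)/9) = 4.
  m_11 = 9*4 - 19 = 17, d_11 = (388 - 17^2)/9 = 99/9 = 11, a_11 = floor((19 + 17)/11) = 3.
  m_12 = 11*3 - 17 = 16, d_12 = (388 - 16^2)/11 = 132/11 = 12, a_12 = floor((19 + 16)/12) = 2.
  m_13 = 12*2 - 16 = 8, d_13 = (388 - 8^2)/12 = 324/12 = 27, a_13 = floor((19 + 8)/27) = 1.
  m_14 = 27*1 - 8 = 19, d_14 = (388 - 19^2)/27 = 27/27 = 1, a_14 = floor((19 + 19)/1) = 38.
  m_15 = 1*38 - 19 = 19, d_15 = (388 - 19^2)/1 = 27/1 = 27: (m_15, d_15) = (m_1, d_1) = (19, 27), so from here the quotients repeat a_1, ..., a_14; the period length is 14.
So sqrt(388) = [19; (1, 2, 3, 4, 12, 1, 8, 1, 12, 4, 3, 2, 1, 38)] with period length k = 14.
k is even, so the fundamental solution of x^2 - 388y^2 = 1 is (p_{k-1}, q_{k-1}) = (p_13, q_13); compute convergents through index 13.
Convergents (p_i = a_i*p_{i-1} + p_{i-2}, q_i = a_i*q_{i-1} + q_{i-2} with p_{-2}=0, p_{-1}=1, q_{-2}=1, q_{-1}=0):
  i=0: a_0=19, p_0 = 19*1 + 0 = 19, q_0 = 19*0 + 1 = 1.
  i=1: a_1=1, p_1 = 1*19 + 1 = 20, q_1 = 1*1 + 0 = 1.
  i=2: a_2=2, p_2 = 2*20 + 19 = 59, q_2 = 2*1 + 1 = 3.
  i=3: a_3=3, p_3 = 3*59 + 20 = 197, q_3 = 3*3 + 1 = 10.
  i=4: a_4=4, p_4 = 4*197 + 59 = 847, q_4 = 4*10 + 3 = 43.
  i=5: a_5=12, p_5 = 12*847 + 197 = 10361, q_5 = 12*43 + 10 = 526.
  i=6: a_6=1, p_6 = 1*10361 + 847 = 11208, q_6 = 1*526 + 43 = 569.
  i=7: a_7=8, p_7 = 8*11208 + 10361 = 100025, q_7 = 8*569 + 526 = 5078.
  i=8: a_8=1, p_8 = 1*100025 + 11208 = 111233, q_8 = 1*5078 + 569 = 5647.
  i=9: a_9=12, p_9 = 12*111233 + 100025 = 1434821, q_9 = 12*5647 + 5078 = 72842.
  i=10: a_10=4, p_10 = 4*1434821 + 111233 = 5850517, q_10 = 4*72842 + 5647 = 297015.
  i=11: a_11=3, p_11 = 3*5850517 + 1434821 = 18986372, q_11 = 3*297015 + 72842 = 963887.
  i=12: a_12=2, p_12 = 2*18986372 + 5850517 = 43823261, q_12 = 2*963887 + 297015 = 2224789.
  i=13: a_13=1, p_13 = 1*43823261 + 18986372 = 62809633, q_13 = 1*2224789 + 963887 = 3188676.
Check: 62809633^2 - 388*3188676^2 = 3945049997594689 - 3945049997594688 = 1, so (x, y) = (62809633, 3188676) solves the equation, and by the theorem it is the least positive solution.

(x, y) = (62809633, 3188676)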